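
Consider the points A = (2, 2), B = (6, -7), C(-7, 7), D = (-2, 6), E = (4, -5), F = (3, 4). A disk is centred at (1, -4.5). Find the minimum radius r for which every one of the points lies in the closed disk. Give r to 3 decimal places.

14.009

The required radius is the distance from (1, -4.5) to the farthest point.
Squared distances: 43.25, 31.25, 196.25, 119.25, 9.25, 76.25.
Maximum is 196.25, attained at C.
r = √(196.25) ≈ 14.009.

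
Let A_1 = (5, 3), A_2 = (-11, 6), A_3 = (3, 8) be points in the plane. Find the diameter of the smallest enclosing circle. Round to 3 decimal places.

16.279

Side lengths²: A_1A_2² = 265, A_1A_3² = 29, A_2A_3² = 200.
Since A_1A_2² = 265 ≥ 200 + 29 = 229, the angle opposite A_1A_2 is not acute, so the smallest enclosing circle has A_1A_2 as diameter.
Centre = midpoint of A_1A_2 = (-3, 4.5), r² = 265/4 = 66.25.
Diameter = 2r = 2√(66.25) ≈ 16.279.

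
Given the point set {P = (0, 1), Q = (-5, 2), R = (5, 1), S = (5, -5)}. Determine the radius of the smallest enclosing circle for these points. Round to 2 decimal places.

6.10

A smallest enclosing disk is always determined by at most three of the input points on its boundary.
The farthest pair is Q–S with squared distance 149. The circle on this segment as diameter has centre (0, -1.5) and r² = 149/4 = 37.25.
Check P: distance² to centre = 6.25 ≤ 37.25, so it lies inside.
All remaining points lie in this disk, and no smaller disk contains both endpoints, so this is the minimum enclosing circle.
r = √(37.25) ≈ 6.10.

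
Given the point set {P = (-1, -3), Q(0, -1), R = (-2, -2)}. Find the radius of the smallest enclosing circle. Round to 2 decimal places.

Side lengths²: PQ² = 5, PR² = 2, QR² = 5.
Since QR² = 5 < 5 + 2 = 7, the triangle is acute, so the smallest enclosing circle is the circumcircle.
Circumcentre = (-5/6, -11/6), r² = 25/18.
r = √(25/18) ≈ 1.18.

1.18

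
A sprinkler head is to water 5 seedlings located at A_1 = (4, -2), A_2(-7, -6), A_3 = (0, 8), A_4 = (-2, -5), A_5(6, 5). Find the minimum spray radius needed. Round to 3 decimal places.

8.515

The farthest pair is A_2–A_5 with squared distance 290. The circle on this segment as diameter has centre (-0.5, -0.5) and r² = 290/4 = 72.5.
Check A_1: distance² to centre = 22.5 ≤ 72.5, so it lies inside.
All remaining points lie in this disk, and no smaller disk contains both endpoints, so this is the minimum enclosing circle.
r = √(72.5) ≈ 8.515.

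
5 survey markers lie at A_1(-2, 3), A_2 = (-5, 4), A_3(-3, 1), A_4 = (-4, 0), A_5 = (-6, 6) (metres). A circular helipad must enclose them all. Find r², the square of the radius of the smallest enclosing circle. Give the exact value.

10

By Welzl's lemma the MEC is supported by two points (diametrically opposite) or three points (on a circumcircle).
The farthest pair is A_4–A_5 with squared distance 40. The circle on this segment as diameter has centre (-5, 3) and r² = 40/4 = 10.
Check A_1: distance² to centre = 9 ≤ 10, so it lies inside.
All remaining points lie in this disk, and no smaller disk contains both endpoints, so this is the minimum enclosing circle.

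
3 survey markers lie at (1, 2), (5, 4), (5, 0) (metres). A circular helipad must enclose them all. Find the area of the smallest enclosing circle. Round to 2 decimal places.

Call the three points A, B, C in the order given.
Side lengths²: AB² = 20, AC² = 20, BC² = 16.
Since AC² = 20 < 20 + 16 = 36, the triangle is acute, so the smallest enclosing circle is the circumcircle.
Circumcentre = (3.5, 2), r² = 6.25.
Area = π·r² = π·6.25 ≈ 19.63.

19.63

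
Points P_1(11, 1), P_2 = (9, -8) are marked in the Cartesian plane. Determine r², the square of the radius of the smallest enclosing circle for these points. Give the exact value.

The smallest circle enclosing two points has them as diameter endpoints.
Centre = midpoint = (10, -3.5); r² = |P_1P_2|²/4 = 85/4 = 21.25.

21.25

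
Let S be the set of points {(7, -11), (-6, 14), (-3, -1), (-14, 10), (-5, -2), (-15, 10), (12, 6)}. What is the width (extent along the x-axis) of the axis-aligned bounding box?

27

max x = 12, min x = -15, so width = 27.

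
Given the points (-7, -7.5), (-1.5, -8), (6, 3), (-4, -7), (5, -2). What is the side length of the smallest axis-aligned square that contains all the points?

13

The bounding box has width 13 and height 11.
An axis-aligned square enclosing the set must have side ≥ max(width, height).
So the minimum side is max(13, 11) = 13.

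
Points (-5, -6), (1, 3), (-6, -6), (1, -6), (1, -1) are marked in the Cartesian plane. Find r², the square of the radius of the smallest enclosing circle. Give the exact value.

By Welzl's lemma the MEC is supported by two points (diametrically opposite) or three points (on a circumcircle).
The farthest pair is (1, 3)–(-6, -6) with squared distance 130. The circle on this segment as diameter has centre (-2.5, -1.5) and r² = 130/4 = 32.5.
Check (-5, -6): distance² to centre = 26.5 ≤ 32.5, so it lies inside.
All remaining points lie in this disk, and no smaller disk contains both endpoints, so this is the minimum enclosing circle.

32.5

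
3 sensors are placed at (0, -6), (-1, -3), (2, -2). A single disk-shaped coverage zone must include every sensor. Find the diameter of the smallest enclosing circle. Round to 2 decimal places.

4.47

Call the three points A, B, C in the order given.
Side lengths²: AB² = 10, AC² = 20, BC² = 10.
Since AC² = 20 ≥ 10 + 10 = 20, the angle opposite AC is not acute, so the smallest enclosing circle has AC as diameter.
Centre = midpoint of AC = (1, -4), r² = 20/4 = 5.
Diameter = 2r = 2√5 ≈ 4.47.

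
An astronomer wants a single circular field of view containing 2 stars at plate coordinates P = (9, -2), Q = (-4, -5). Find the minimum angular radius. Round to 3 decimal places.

6.671

The smallest circle enclosing two points has them as diameter endpoints.
Centre = midpoint = (2.5, -3.5); r² = |PQ|²/4 = 178/4 = 44.5.
r = √(44.5) ≈ 6.671.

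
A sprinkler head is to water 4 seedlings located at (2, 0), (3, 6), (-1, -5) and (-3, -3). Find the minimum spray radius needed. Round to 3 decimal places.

5.852

By Welzl's lemma the MEC is supported by two points (diametrically opposite) or three points (on a circumcircle).
The farthest pair is (3, 6)–(-1, -5) with squared distance 137. The circle on this segment as diameter has centre (1, 0.5) and r² = 137/4 = 34.25.
Check (2, 0): distance² to centre = 1.25 ≤ 34.25, so it lies inside.
All remaining points lie in this disk, and no smaller disk contains both endpoints, so this is the minimum enclosing circle.
r = √(34.25) ≈ 5.852.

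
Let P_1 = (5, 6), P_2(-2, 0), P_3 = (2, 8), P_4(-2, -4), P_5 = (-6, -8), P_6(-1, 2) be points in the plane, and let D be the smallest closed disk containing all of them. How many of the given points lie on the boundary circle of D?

3

By Welzl's lemma the MEC is supported by two points (diametrically opposite) or three points (on a circumcircle).
The minimum enclosing circle is determined by three boundary points: P_1, P_3, P_5.
Their circumcentre is (-1.375, -0.3125) with r² = 80.48828125.
The farthest remaining point P_4 is at distance² 13.98828125 ≤ 80.48828125.
The points at distance exactly r from the centre are P_1, P_3, P_5 — 3 points.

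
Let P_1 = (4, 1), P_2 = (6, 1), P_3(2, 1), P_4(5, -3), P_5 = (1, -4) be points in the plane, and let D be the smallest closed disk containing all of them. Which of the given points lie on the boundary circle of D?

P_2, P_5

A smallest enclosing disk is always determined by at most three of the input points on its boundary.
The farthest pair is P_2–P_5 with squared distance 50. The circle on this segment as diameter has centre (3.5, -1.5) and r² = 50/4 = 12.5.
Check P_1: distance² to centre = 6.5 ≤ 12.5, so it lies inside.
All remaining points lie in this disk, and no smaller disk contains both endpoints, so this is the minimum enclosing circle.
The points at distance exactly r from the centre are P_2, P_5 — 2 points.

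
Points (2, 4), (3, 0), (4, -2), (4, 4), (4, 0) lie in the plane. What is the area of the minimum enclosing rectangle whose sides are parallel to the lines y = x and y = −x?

24

In coordinates u = x + y, v = x − y the rectangle is axis-aligned; the map (x,y)→(u,v) scales areas by 2.
u-values: 6, 3, 2, 8, 4; range = 8 − 2 = 6.
v-values: -2, 3, 6, 0, 4; range = 6 − (-2) = 8.
Area = (6 × 8) / 2 = 24.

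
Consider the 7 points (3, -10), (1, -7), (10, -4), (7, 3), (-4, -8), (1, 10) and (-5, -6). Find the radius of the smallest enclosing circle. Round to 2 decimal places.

By Welzl's lemma the MEC is supported by two points (diametrically opposite) or three points (on a circumcircle).
The farthest pair is (3, -10)–(1, 10) with squared distance 404. The circle on this segment as diameter has centre (2, 0) and r² = 404/4 = 101.
Check (1, -7): distance² to centre = 50 ≤ 101, so it lies inside.
All remaining points lie in this disk, and no smaller disk contains both endpoints, so this is the minimum enclosing circle.
r = √101 ≈ 10.05.

10.05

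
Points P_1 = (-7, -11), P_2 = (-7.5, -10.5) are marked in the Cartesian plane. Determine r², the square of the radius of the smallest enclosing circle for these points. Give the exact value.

The smallest circle enclosing two points has them as diameter endpoints.
Centre = midpoint = (-7.25, -10.75); r² = |P_1P_2|²/4 = 0.5/4 = 0.125.

0.125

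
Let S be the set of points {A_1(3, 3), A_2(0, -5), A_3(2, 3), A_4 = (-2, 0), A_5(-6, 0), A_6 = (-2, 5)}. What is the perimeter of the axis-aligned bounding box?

Width = max x − min x = 3 − (-6) = 9.
Height = max y − min y = 5 − (-5) = 10.
Perimeter = 2(9 + 10) = 38.

38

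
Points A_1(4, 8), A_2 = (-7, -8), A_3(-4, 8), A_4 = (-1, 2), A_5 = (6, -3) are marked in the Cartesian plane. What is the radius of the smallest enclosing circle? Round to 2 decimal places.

A smallest enclosing disk is always determined by at most three of the input points on its boundary.
The farthest pair is A_1–A_2 with squared distance 377. The circle on this segment as diameter has centre (-1.5, 0) and r² = 377/4 = 94.25.
Check A_3: distance² to centre = 70.25 ≤ 94.25, so it lies inside.
All remaining points lie in this disk, and no smaller disk contains both endpoints, so this is the minimum enclosing circle.
r = √(94.25) ≈ 9.71.

9.71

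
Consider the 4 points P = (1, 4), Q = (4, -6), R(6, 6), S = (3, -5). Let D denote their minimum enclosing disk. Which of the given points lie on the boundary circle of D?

The farthest pair is Q–R with squared distance 148. The circle on this segment as diameter has centre (5, 0) and r² = 148/4 = 37.
Check P: distance² to centre = 32 ≤ 37, so it lies inside.
All remaining points lie in this disk, and no smaller disk contains both endpoints, so this is the minimum enclosing circle.
The points at distance exactly r from the centre are Q, R — 2 points.

Q, R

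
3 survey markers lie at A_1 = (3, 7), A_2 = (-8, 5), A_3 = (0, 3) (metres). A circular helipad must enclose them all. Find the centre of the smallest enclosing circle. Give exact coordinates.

Side lengths²: A_1A_2² = 125, A_1A_3² = 25, A_2A_3² = 68.
Since A_1A_2² = 125 ≥ 68 + 25 = 93, the angle opposite A_1A_2 is not acute, so the smallest enclosing circle has A_1A_2 as diameter.
Centre = midpoint of A_1A_2 = (-2.5, 6), r² = 125/4 = 31.25.
Centre = (-2.5, 6).

(-2.5, 6)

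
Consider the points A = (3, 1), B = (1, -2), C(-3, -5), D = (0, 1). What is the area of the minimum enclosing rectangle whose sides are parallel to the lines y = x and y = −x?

24

In coordinates u = x + y, v = x − y the rectangle is axis-aligned; the map (x,y)→(u,v) scales areas by 2.
u-values: 4, -1, -8, 1; range = 4 − (-8) = 12.
v-values: 2, 3, 2, -1; range = 3 − (-1) = 4.
Area = (12 × 4) / 2 = 24.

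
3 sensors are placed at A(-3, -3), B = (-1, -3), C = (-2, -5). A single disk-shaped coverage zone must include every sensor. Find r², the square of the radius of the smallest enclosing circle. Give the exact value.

Side lengths²: AB² = 4, AC² = 5, BC² = 5.
Since BC² = 5 < 5 + 4 = 9, the triangle is acute, so the smallest enclosing circle is the circumcircle.
Circumcentre = (-2, -3.75), r² = 1.5625.

1.5625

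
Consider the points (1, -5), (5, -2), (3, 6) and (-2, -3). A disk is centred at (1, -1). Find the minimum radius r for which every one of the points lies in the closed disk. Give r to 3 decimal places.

The required radius is the distance from (1, -1) to the farthest point.
Squared distances: 16, 17, 53, 13.
Maximum is 53, attained at (3, 6).
r = √53 ≈ 7.280.

7.280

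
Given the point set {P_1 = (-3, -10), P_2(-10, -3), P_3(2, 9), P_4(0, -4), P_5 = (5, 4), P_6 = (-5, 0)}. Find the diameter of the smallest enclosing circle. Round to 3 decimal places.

19.647

The minimum enclosing circle of a finite set is fixed by two of the points (as a diameter) or three (as a circumcircle).
The farthest pair is P_1–P_3 with squared distance 386. The circle on this segment as diameter has centre (-0.5, -0.5) and r² = 386/4 = 96.5.
Check P_2: distance² to centre = 96.5 ≤ 96.5, so it lies inside.
All remaining points lie in this disk, and no smaller disk contains both endpoints, so this is the minimum enclosing circle.
Diameter = 2r = 2√(96.5) ≈ 19.647.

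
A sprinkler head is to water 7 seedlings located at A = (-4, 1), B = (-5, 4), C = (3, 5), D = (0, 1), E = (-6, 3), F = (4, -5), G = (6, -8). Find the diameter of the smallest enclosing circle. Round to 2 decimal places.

16.29

The minimum enclosing circle is determined by three boundary points: B, E, G.
Their circumcentre is (11/46, -103/46) with r² = 70225/1058.
The farthest remaining point C is at distance² 63509/1058 ≤ 70225/1058.
Diameter = 2r = 2√(70225/1058) ≈ 16.29.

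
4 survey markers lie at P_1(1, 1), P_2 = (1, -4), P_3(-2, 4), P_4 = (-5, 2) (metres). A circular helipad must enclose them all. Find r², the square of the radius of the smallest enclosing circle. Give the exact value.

18.98

The minimum enclosing circle of a finite set is fixed by two of the points (as a diameter) or three (as a circumcircle).
The minimum enclosing circle is determined by three boundary points: P_2, P_3, P_4.
Their circumcentre is (-1.3, -0.3) with r² = 18.98.
The farthest remaining point P_1 is at distance² 6.98 ≤ 18.98.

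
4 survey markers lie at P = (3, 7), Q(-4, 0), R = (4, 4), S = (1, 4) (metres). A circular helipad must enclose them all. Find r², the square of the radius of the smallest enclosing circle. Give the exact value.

A smallest enclosing disk is always determined by at most three of the input points on its boundary.
The farthest pair is P–Q with squared distance 98. The circle on this segment as diameter has centre (-0.5, 3.5) and r² = 98/4 = 24.5.
Check R: distance² to centre = 20.5 ≤ 24.5, so it lies inside.
All remaining points lie in this disk, and no smaller disk contains both endpoints, so this is the minimum enclosing circle.

24.5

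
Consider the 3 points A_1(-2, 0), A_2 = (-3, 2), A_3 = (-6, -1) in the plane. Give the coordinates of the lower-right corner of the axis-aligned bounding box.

x-range [-6, -2], y-range [-1, 2].
The lower-right corner is (-2, -1).

(-2, -1)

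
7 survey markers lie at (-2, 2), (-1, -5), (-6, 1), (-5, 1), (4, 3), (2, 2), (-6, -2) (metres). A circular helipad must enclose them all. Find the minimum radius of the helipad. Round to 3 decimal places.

5.590

By Welzl's lemma the MEC is supported by two points (diametrically opposite) or three points (on a circumcircle).
The farthest pair is (4, 3)–(-6, -2) with squared distance 125. The circle on this segment as diameter has centre (-1, 0.5) and r² = 125/4 = 31.25.
Check (-2, 2): distance² to centre = 3.25 ≤ 31.25, so it lies inside.
All remaining points lie in this disk, and no smaller disk contains both endpoints, so this is the minimum enclosing circle.
r = √(31.25) ≈ 5.590.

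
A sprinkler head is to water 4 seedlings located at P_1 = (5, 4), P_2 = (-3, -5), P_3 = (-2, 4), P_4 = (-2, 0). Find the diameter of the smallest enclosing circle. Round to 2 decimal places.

12.04

A smallest enclosing disk is always determined by at most three of the input points on its boundary.
The farthest pair is P_1–P_2 with squared distance 145. The circle on this segment as diameter has centre (1, -0.5) and r² = 145/4 = 36.25.
Check P_3: distance² to centre = 29.25 ≤ 36.25, so it lies inside.
All remaining points lie in this disk, and no smaller disk contains both endpoints, so this is the minimum enclosing circle.
Diameter = 2r = 2√(36.25) ≈ 12.04.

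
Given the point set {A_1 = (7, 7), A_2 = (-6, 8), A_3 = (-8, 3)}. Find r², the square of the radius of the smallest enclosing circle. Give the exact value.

60.25

Side lengths²: A_1A_2² = 170, A_1A_3² = 241, A_2A_3² = 29.
Since A_1A_3² = 241 ≥ 170 + 29 = 199, the angle opposite A_1A_3 is not acute, so the smallest enclosing circle has A_1A_3 as diameter.
Centre = midpoint of A_1A_3 = (-0.5, 5), r² = 241/4 = 60.25.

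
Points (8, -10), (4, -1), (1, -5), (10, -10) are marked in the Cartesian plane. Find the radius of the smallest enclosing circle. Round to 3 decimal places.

The minimum enclosing circle is determined by three boundary points: (4, -1), (1, -5), (10, -10).
Their circumcentre is (217/34, -201/34) with r² = 17225/578.
The farthest remaining point (8, -10) is at distance² 11173/578 ≤ 17225/578.
r = √(17225/578) ≈ 5.459.

5.459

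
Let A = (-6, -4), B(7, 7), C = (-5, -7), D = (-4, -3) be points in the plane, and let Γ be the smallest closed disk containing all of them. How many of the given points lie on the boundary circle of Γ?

A smallest enclosing disk is always determined by at most three of the input points on its boundary.
The farthest pair is B–C with squared distance 340. The circle on this segment as diameter has centre (1, 0) and r² = 340/4 = 85.
Check A: distance² to centre = 65 ≤ 85, so it lies inside.
All remaining points lie in this disk, and no smaller disk contains both endpoints, so this is the minimum enclosing circle.
The points at distance exactly r from the centre are B, C — 2 points.

2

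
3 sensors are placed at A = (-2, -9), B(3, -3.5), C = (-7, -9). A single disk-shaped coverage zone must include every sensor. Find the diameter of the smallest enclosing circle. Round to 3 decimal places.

Side lengths²: AB² = 55.25, AC² = 25, BC² = 130.25.
Since BC² = 130.25 ≥ 55.25 + 25 = 80.25, the angle opposite BC is not acute, so the smallest enclosing circle has BC as diameter.
Centre = midpoint of BC = (-2, -6.25), r² = 130.25/4 = 32.5625.
Diameter = 2r = 2√(32.5625) ≈ 11.413.

11.413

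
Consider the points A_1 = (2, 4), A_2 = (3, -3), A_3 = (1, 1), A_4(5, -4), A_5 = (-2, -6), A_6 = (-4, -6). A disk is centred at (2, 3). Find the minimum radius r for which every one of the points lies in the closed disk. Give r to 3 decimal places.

The required radius is the distance from (2, 3) to the farthest point.
Squared distances: 1, 37, 5, 58, 97, 117.
Maximum is 117, attained at A_6.
r = √117 ≈ 10.817.

10.817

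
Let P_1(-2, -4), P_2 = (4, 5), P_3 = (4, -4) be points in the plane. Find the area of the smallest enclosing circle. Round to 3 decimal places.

91.892

Side lengths²: P_1P_2² = 117, P_1P_3² = 36, P_2P_3² = 81.
Since P_1P_2² = 117 ≥ 81 + 36 = 117, the angle opposite P_1P_2 is not acute, so the smallest enclosing circle has P_1P_2 as diameter.
Centre = midpoint of P_1P_2 = (1, 0.5), r² = 117/4 = 29.25.
Area = π·r² = π·29.25 ≈ 91.892.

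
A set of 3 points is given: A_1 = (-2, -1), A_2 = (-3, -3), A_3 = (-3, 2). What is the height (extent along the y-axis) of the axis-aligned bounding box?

5

max y = 2, min y = -3, so height = 5.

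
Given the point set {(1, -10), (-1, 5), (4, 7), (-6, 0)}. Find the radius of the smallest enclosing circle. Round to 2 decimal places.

8.63

A smallest enclosing disk is always determined by at most three of the input points on its boundary.
The farthest pair is (1, -10)–(4, 7) with squared distance 298. The circle on this segment as diameter has centre (2.5, -1.5) and r² = 298/4 = 74.5.
Check (-1, 5): distance² to centre = 54.5 ≤ 74.5, so it lies inside.
All remaining points lie in this disk, and no smaller disk contains both endpoints, so this is the minimum enclosing circle.
r = √(74.5) ≈ 8.63.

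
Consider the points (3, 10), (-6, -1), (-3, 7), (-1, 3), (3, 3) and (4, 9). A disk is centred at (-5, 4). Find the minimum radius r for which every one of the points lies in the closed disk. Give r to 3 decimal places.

10.296

The required radius is the distance from (-5, 4) to the farthest point.
Squared distances: 100, 26, 13, 17, 65, 106.
Maximum is 106, attained at (4, 9).
r = √106 ≈ 10.296.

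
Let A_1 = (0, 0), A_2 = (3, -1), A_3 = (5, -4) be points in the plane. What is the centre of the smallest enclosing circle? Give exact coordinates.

(2.5, -2)

Side lengths²: A_1A_2² = 10, A_1A_3² = 41, A_2A_3² = 13.
Since A_1A_3² = 41 ≥ 13 + 10 = 23, the angle opposite A_1A_3 is not acute, so the smallest enclosing circle has A_1A_3 as diameter.
Centre = midpoint of A_1A_3 = (2.5, -2), r² = 41/4 = 10.25.
Centre = (2.5, -2).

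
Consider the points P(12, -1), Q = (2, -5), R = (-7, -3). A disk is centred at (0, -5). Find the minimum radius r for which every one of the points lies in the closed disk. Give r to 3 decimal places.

12.649

The required radius is the distance from (0, -5) to the farthest point.
Squared distances: 160, 4, 53.
Maximum is 160, attained at P.
r = √160 ≈ 12.649.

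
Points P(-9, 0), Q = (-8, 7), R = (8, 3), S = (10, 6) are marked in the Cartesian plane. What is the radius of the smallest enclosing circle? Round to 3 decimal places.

By Welzl's lemma the MEC is supported by two points (diametrically opposite) or three points (on a circumcircle).
The farthest pair is P–S with squared distance 397. The circle on this segment as diameter has centre (0.5, 3) and r² = 397/4 = 99.25.
Check Q: distance² to centre = 88.25 ≤ 99.25, so it lies inside.
All remaining points lie in this disk, and no smaller disk contains both endpoints, so this is the minimum enclosing circle.
r = √(99.25) ≈ 9.962.

9.962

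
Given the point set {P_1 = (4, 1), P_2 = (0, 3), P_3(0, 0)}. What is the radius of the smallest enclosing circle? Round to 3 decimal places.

2.305

Side lengths²: P_1P_2² = 20, P_1P_3² = 17, P_2P_3² = 9.
Since P_1P_2² = 20 < 17 + 9 = 26, the triangle is acute, so the smallest enclosing circle is the circumcircle.
Circumcentre = (1.75, 1.5), r² = 5.3125.
r = √(5.3125) ≈ 2.305.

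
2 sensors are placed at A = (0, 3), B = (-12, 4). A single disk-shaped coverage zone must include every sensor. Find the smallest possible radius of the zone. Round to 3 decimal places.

6.021

The smallest circle enclosing two points has them as diameter endpoints.
Centre = midpoint = (-6, 3.5); r² = |AB|²/4 = 145/4 = 36.25.
r = √(36.25) ≈ 6.021.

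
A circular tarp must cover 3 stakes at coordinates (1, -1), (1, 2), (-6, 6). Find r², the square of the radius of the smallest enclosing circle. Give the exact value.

24.5

Call the three points A, B, C in the order given.
Side lengths²: AB² = 9, AC² = 98, BC² = 65.
Since AC² = 98 ≥ 65 + 9 = 74, the angle opposite AC is not acute, so the smallest enclosing circle has AC as diameter.
Centre = midpoint of AC = (-2.5, 2.5), r² = 98/4 = 24.5.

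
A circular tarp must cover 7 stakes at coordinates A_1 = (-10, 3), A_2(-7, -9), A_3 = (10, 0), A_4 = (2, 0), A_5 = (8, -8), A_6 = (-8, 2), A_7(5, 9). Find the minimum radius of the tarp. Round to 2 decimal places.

10.88

A smallest enclosing disk is always determined by at most three of the input points on its boundary.
The minimum enclosing circle is determined by three boundary points: A_2, A_5, A_7.
Their circumcentre is (-1/43, -28/43) with r² = 218881/1849.
The farthest remaining point A_1 is at distance² 208690/1849 ≤ 218881/1849.
r = √(218881/1849) ≈ 10.88.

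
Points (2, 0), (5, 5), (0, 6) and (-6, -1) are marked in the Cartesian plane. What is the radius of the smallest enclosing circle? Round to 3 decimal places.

By Welzl's lemma the MEC is supported by two points (diametrically opposite) or three points (on a circumcircle).
The farthest pair is (5, 5)–(-6, -1) with squared distance 157. The circle on this segment as diameter has centre (-0.5, 2) and r² = 157/4 = 39.25.
Check (2, 0): distance² to centre = 10.25 ≤ 39.25, so it lies inside.
All remaining points lie in this disk, and no smaller disk contains both endpoints, so this is the minimum enclosing circle.
r = √(39.25) ≈ 6.265.

6.265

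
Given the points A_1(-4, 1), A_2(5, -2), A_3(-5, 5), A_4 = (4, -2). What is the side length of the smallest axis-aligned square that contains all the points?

The bounding box has width 10 and height 7.
An axis-aligned square enclosing the set must have side ≥ max(width, height).
So the minimum side is max(10, 7) = 10.

10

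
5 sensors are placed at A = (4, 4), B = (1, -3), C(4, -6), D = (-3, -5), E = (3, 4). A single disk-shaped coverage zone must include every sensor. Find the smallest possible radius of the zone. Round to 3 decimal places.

The minimum enclosing circle is determined by three boundary points: A, C, D.
Their circumcentre is (8/7, -1) with r² = 1625/49.
The farthest remaining point E is at distance² 1394/49 ≤ 1625/49.
r = √(1625/49) ≈ 5.759.

5.759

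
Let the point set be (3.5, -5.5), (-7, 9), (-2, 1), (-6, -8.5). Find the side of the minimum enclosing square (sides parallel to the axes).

The bounding box has width 10.5 and height 17.5.
An axis-aligned square enclosing the set must have side ≥ max(width, height).
So the minimum side is max(10.5, 17.5) = 17.5.

17.5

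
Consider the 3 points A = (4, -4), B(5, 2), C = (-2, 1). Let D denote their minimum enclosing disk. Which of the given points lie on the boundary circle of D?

A, B, C

Side lengths²: AB² = 37, AC² = 61, BC² = 50.
Since AC² = 61 < 50 + 37 = 87, the triangle is acute, so the smallest enclosing circle is the circumcircle.
Circumcentre = (147/82, -45/82), r² = 56425/3362.
The points at distance exactly r from the centre are A, B, C — 3 points.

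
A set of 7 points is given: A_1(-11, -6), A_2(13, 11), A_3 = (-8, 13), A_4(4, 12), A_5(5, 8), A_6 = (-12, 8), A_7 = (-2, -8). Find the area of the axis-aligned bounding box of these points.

x ranges over [-12, 13], width 25.
y ranges over [-8, 13], height 21.
Area = 25 × 21 = 525.

525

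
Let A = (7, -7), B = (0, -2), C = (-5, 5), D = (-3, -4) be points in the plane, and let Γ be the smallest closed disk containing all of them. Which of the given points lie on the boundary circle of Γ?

A, C

By Welzl's lemma the MEC is supported by two points (diametrically opposite) or three points (on a circumcircle).
The farthest pair is A–C with squared distance 288. The circle on this segment as diameter has centre (1, -1) and r² = 288/4 = 72.
Check B: distance² to centre = 2 ≤ 72, so it lies inside.
All remaining points lie in this disk, and no smaller disk contains both endpoints, so this is the minimum enclosing circle.
The points at distance exactly r from the centre are A, C — 2 points.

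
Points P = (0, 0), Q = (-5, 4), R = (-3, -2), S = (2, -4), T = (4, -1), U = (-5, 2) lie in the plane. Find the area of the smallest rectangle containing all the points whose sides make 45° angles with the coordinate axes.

In coordinates u = x + y, v = x − y the rectangle is axis-aligned; the map (x,y)→(u,v) scales areas by 2.
u-values: 0, -1, -5, -2, 3, -3; range = 3 − (-5) = 8.
v-values: 0, -9, -1, 6, 5, -7; range = 6 − (-9) = 15.
Area = (8 × 15) / 2 = 60.

60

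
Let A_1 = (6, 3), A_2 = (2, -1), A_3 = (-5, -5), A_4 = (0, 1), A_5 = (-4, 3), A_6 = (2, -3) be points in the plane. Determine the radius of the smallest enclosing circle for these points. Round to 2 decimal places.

By Welzl's lemma the MEC is supported by two points (diametrically opposite) or three points (on a circumcircle).
The farthest pair is A_1–A_3 with squared distance 185. The circle on this segment as diameter has centre (0.5, -1) and r² = 185/4 = 46.25.
Check A_2: distance² to centre = 2.25 ≤ 46.25, so it lies inside.
All remaining points lie in this disk, and no smaller disk contains both endpoints, so this is the minimum enclosing circle.
r = √(46.25) ≈ 6.80.

6.80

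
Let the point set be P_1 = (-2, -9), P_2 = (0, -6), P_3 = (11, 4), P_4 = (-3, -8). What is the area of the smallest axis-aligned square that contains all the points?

196

The bounding box has width 14 and height 13.
An axis-aligned square enclosing the set must have side ≥ max(width, height).
So the minimum side is max(14, 13) = 14.
Area = 14² = 196.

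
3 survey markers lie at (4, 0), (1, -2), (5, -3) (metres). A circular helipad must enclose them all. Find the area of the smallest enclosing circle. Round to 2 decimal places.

14.34

Call the three points A, B, C in the order given.
Side lengths²: AB² = 13, AC² = 10, BC² = 17.
Since BC² = 17 < 13 + 10 = 23, the triangle is acute, so the smallest enclosing circle is the circumcircle.
Circumcentre = (69/22, -43/22), r² = 1105/242.
Area = π·r² = π·1105/242 ≈ 14.34.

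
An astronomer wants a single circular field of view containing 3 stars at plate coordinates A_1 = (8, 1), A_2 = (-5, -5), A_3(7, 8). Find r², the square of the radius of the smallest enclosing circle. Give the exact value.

Side lengths²: A_1A_2² = 205, A_1A_3² = 50, A_2A_3² = 313.
Since A_2A_3² = 313 ≥ 205 + 50 = 255, the angle opposite A_2A_3 is not acute, so the smallest enclosing circle has A_2A_3 as diameter.
Centre = midpoint of A_2A_3 = (1, 1.5), r² = 313/4 = 78.25.

78.25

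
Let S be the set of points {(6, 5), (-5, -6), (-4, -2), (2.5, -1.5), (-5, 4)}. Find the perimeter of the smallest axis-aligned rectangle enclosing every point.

Width = max x − min x = 6 − (-5) = 11.
Height = max y − min y = 5 − (-6) = 11.
Perimeter = 2(11 + 11) = 44.

44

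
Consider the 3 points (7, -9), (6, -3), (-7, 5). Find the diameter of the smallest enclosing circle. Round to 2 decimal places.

Call the three points A, B, C in the order given.
Side lengths²: AB² = 37, AC² = 392, BC² = 233.
Since AC² = 392 ≥ 233 + 37 = 270, the angle opposite AC is not acute, so the smallest enclosing circle has AC as diameter.
Centre = midpoint of AC = (0, -2), r² = 392/4 = 98.
Diameter = 2r = 2√98 ≈ 19.80.

19.80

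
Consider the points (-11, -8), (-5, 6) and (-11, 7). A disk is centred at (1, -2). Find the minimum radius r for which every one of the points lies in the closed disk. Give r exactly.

15

The required radius is the distance from (1, -2) to the farthest point.
Squared distances: 180, 100, 225.
Maximum is 225, attained at (-11, 7).
r = √225 = 15.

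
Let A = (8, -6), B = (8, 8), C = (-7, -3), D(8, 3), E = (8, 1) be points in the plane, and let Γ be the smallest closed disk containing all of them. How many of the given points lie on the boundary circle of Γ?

3

By Welzl's lemma the MEC is supported by two points (diametrically opposite) or three points (on a circumcircle).
The minimum enclosing circle is determined by three boundary points: A, B, C.
Their circumcentre is (1.6, 1) with r² = 89.96.
The farthest remaining point D is at distance² 44.96 ≤ 89.96.
The points at distance exactly r from the centre are A, B, C — 3 points.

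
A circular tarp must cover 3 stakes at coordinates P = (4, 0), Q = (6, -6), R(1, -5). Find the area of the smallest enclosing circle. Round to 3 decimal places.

Side lengths²: PQ² = 40, PR² = 34, QR² = 26.
Since PQ² = 40 < 34 + 26 = 60, the triangle is acute, so the smallest enclosing circle is the circumcircle.
Circumcentre = (55/14, -47/14), r² = 1105/98.
Area = π·r² = π·1105/98 ≈ 35.423.

35.423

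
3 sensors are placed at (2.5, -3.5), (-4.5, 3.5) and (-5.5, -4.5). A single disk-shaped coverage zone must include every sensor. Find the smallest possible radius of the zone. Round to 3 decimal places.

5.107

Call the three points A, B, C in the order given.
Side lengths²: AB² = 98, AC² = 65, BC² = 65.
Since AB² = 98 < 65 + 65 = 130, the triangle is acute, so the smallest enclosing circle is the circumcircle.
Circumcentre = (-17/9, -8/9), r² = 4225/162.
r = √(4225/162) ≈ 5.107.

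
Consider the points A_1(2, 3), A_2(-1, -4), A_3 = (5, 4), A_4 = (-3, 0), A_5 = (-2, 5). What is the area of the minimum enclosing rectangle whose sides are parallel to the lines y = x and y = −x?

70

In coordinates u = x + y, v = x − y the rectangle is axis-aligned; the map (x,y)→(u,v) scales areas by 2.
u-values: 5, -5, 9, -3, 3; range = 9 − (-5) = 14.
v-values: -1, 3, 1, -3, -7; range = 3 − (-7) = 10.
Area = (14 × 10) / 2 = 70.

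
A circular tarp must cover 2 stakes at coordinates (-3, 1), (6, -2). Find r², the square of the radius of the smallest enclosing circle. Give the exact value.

22.5

The smallest circle enclosing two points has them as diameter endpoints.
Centre = midpoint = (1.5, -0.5); r² = |(-3, 1)−(6, -2)|²/4 = 90/4 = 22.5.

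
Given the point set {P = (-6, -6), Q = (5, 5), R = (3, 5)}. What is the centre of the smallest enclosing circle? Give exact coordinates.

(-0.5, -0.5)

Side lengths²: PQ² = 242, PR² = 202, QR² = 4.
Since PQ² = 242 ≥ 202 + 4 = 206, the angle opposite PQ is not acute, so the smallest enclosing circle has PQ as diameter.
Centre = midpoint of PQ = (-0.5, -0.5), r² = 242/4 = 60.5.
Centre = (-0.5, -0.5).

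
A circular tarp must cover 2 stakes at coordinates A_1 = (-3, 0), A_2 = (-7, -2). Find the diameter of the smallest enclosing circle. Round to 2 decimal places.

The smallest circle enclosing two points has them as diameter endpoints.
Centre = midpoint = (-5, -1); r² = |A_1A_2|²/4 = 20/4 = 5.
Diameter = 2r = 2√5 ≈ 4.47.

4.47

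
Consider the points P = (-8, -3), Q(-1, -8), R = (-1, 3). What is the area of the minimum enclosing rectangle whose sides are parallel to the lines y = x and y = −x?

In coordinates u = x + y, v = x − y the rectangle is axis-aligned; the map (x,y)→(u,v) scales areas by 2.
u-values: -11, -9, 2; range = 2 − (-11) = 13.
v-values: -5, 7, -4; range = 7 − (-5) = 12.
Area = (13 × 12) / 2 = 78.

78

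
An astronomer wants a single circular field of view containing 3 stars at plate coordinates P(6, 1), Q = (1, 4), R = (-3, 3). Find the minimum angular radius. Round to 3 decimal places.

Side lengths²: PQ² = 34, PR² = 85, QR² = 17.
Since PR² = 85 ≥ 34 + 17 = 51, the angle opposite PR is not acute, so the smallest enclosing circle has PR as diameter.
Centre = midpoint of PR = (1.5, 2), r² = 85/4 = 21.25.
r = √(21.25) ≈ 4.610.

4.610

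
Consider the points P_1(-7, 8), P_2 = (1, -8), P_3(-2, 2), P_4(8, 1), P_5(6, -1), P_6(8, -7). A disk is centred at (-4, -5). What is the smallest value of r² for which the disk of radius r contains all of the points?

180

The required radius is the distance from (-4, -5) to the farthest point.
Squared distances: 178, 34, 53, 180, 116, 148.
Maximum is 180, attained at P_4.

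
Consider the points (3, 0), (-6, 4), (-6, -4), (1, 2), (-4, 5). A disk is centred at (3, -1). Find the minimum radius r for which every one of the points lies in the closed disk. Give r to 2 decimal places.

10.30

The required radius is the distance from (3, -1) to the farthest point.
Squared distances: 1, 106, 90, 13, 85.
Maximum is 106, attained at (-6, 4).
r = √106 ≈ 10.30.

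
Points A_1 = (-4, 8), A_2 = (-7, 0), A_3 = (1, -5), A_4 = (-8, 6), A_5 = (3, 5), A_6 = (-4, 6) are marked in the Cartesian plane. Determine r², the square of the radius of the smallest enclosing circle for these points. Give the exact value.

The minimum enclosing circle of a finite set is fixed by two of the points (as a diameter) or three (as a circumcircle).
The minimum enclosing circle is determined by three boundary points: A_3, A_4, A_5.
Their circumcentre is (-163/56, 55/56) with r² = 80093/1568.
The farthest remaining point A_1 is at distance² 79085/1568 ≤ 80093/1568.

80093/1568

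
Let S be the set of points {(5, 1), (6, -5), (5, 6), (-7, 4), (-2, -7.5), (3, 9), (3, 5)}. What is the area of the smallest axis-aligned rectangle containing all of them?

214.5

x ranges over [-7, 6], width 13.
y ranges over [-7.5, 9], height 16.5.
Area = 13 × 16.5 = 214.5.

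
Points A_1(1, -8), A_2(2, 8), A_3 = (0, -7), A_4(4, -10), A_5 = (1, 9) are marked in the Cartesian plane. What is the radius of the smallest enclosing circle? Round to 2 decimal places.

9.62

The farthest pair is A_4–A_5 with squared distance 370. The circle on this segment as diameter has centre (2.5, -0.5) and r² = 370/4 = 92.5.
Check A_1: distance² to centre = 58.5 ≤ 92.5, so it lies inside.
All remaining points lie in this disk, and no smaller disk contains both endpoints, so this is the minimum enclosing circle.
r = √(92.5) ≈ 9.62.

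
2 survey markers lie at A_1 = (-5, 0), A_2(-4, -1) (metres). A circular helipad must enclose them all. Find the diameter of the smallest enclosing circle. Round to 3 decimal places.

The smallest circle enclosing two points has them as diameter endpoints.
Centre = midpoint = (-4.5, -0.5); r² = |A_1A_2|²/4 = 2/4 = 0.5.
Diameter = 2r = 2√(0.5) ≈ 1.414.

1.414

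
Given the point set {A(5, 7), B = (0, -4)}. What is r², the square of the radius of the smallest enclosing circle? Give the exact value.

The smallest circle enclosing two points has them as diameter endpoints.
Centre = midpoint = (2.5, 1.5); r² = |AB|²/4 = 146/4 = 36.5.

36.5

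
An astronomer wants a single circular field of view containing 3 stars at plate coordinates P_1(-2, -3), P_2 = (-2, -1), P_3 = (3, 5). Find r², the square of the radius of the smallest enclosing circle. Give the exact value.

22.25

Side lengths²: P_1P_2² = 4, P_1P_3² = 89, P_2P_3² = 61.
Since P_1P_3² = 89 ≥ 61 + 4 = 65, the angle opposite P_1P_3 is not acute, so the smallest enclosing circle has P_1P_3 as diameter.
Centre = midpoint of P_1P_3 = (0.5, 1), r² = 89/4 = 22.25.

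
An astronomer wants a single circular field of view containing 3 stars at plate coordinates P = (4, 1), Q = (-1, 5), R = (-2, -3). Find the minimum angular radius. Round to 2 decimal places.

Side lengths²: PQ² = 41, PR² = 52, QR² = 65.
Since QR² = 65 < 52 + 41 = 93, the triangle is acute, so the smallest enclosing circle is the circumcircle.
Circumcentre = (-5/22, 37/44), r² = 34645/1936.
r = √(34645/1936) ≈ 4.23.

4.23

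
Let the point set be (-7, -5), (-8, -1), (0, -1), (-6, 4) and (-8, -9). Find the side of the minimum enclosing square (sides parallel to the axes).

The bounding box has width 8 and height 13.
An axis-aligned square enclosing the set must have side ≥ max(width, height).
So the minimum side is max(8, 13) = 13.

13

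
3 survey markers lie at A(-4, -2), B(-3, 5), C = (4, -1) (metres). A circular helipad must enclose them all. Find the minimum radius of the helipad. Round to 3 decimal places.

4.778

Side lengths²: AB² = 50, AC² = 65, BC² = 85.
Since BC² = 85 < 65 + 50 = 115, the triangle is acute, so the smallest enclosing circle is the circumcircle.
Circumcentre = (-7/22, 23/22), r² = 5525/242.
r = √(5525/242) ≈ 4.778.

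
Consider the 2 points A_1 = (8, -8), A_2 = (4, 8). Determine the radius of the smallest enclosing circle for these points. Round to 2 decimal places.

The smallest circle enclosing two points has them as diameter endpoints.
Centre = midpoint = (6, 0); r² = |A_1A_2|²/4 = 272/4 = 68.
r = √68 ≈ 8.25.

8.25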